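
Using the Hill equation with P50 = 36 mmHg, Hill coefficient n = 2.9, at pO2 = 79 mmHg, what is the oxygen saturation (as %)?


Y = pO2^n / (P50^n + pO2^n)
Y = 79^2.9 / (36^2.9 + 79^2.9)
Y = 90.71%

90.71%


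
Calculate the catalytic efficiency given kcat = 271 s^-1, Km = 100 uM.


Catalytic efficiency = kcat / Km
= 271 / 100
= 2.71 uM^-1*s^-1

2.71 uM^-1*s^-1


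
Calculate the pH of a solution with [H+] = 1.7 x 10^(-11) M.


pH = -log10([H+])
pH = -log10(1.7 x 10^(-11))
pH = 10.7696

10.7696


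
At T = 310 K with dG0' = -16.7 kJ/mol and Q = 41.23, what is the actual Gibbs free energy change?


dG = dG0' + RT * ln(Q) / 1000
dG = -16.7 + 8.314 * 310 * ln(41.23) / 1000
dG = -7.1144 kJ/mol

-7.1144 kJ/mol


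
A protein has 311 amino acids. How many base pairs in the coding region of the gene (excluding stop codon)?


Each amino acid = 1 codon = 3 bp
bp = 311 * 3 = 933 bp

933 bp


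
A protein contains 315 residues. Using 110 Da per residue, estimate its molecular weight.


MW = n_residues * 110 Da
MW = 315 * 110
MW = 34650 Da

34650 Da


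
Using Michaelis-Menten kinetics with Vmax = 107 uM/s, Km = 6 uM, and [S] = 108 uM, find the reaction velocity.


v = Vmax * [S] / (Km + [S])
v = 107 * 108 / (6 + 108)
v = 101.3684 uM/s

101.3684 uM/s


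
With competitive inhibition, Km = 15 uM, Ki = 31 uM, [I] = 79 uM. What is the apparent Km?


Km_app = Km * (1 + [I]/Ki)
Km_app = 15 * (1 + 79/31)
Km_app = 53.2258 uM

53.2258 uM


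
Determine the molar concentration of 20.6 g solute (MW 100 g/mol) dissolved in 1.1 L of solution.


C = (mass / MW) / volume
C = (20.6 / 100) / 1.1
C = 0.1873 M

0.1873 M


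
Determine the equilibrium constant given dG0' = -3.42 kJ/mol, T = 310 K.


Keq = exp(-dG0 * 1000 / (R * T))
Keq = exp(-(-3.42) * 1000 / (8.314 * 310))
Keq = 3.7695

3.7695


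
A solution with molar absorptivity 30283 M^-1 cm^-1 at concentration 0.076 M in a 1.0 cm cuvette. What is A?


A = epsilon * c * l
A = 30283 * 0.076 * 1.0
A = 2301.508

2301.508


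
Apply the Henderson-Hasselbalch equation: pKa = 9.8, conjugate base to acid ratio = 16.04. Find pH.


pH = pKa + log10([A-]/[HA])
pH = 9.8 + log10(16.04)
pH = 11.0052

11.0052


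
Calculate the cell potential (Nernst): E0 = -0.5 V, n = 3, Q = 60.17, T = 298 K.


E = E0 - (RT/nF) * ln(Q)
E = -0.5 - (8.314 * 298 / (3 * 96485)) * ln(60.17)
E = -0.5351 V

-0.5351 V


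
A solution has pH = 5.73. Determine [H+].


[H+] = 10^(-pH)
[H+] = 10^(-5.73)
[H+] = 1.862e-06 M

1.862e-06 M


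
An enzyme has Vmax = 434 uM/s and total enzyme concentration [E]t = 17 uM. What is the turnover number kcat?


kcat = Vmax / [E]t
kcat = 434 / 17
kcat = 25.5294 s^-1

25.5294 s^-1


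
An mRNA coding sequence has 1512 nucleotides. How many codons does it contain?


codons = nucleotides / 3
codons = 1512 / 3 = 504

504


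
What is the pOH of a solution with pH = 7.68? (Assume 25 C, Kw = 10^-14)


pOH = 14 - pH
pOH = 14 - 7.68
pOH = 6.32

6.32


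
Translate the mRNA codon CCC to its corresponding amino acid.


Standard genetic code lookup.
Codon CCC -> Pro

Pro


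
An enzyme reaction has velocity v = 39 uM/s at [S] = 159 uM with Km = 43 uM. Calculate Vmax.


Vmax = v * (Km + [S]) / [S]
Vmax = 39 * (43 + 159) / 159
Vmax = 49.5472 uM/s

49.5472 uM/s


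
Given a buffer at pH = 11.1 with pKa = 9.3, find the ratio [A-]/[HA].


[A-]/[HA] = 10^(pH - pKa)
= 10^(11.1 - 9.3)
= 63.0957

63.0957


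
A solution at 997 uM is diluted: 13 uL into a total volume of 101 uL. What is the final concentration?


C2 = C1 * V1 / V2
C2 = 997 * 13 / 101
C2 = 128.3267 uM

128.3267 uM


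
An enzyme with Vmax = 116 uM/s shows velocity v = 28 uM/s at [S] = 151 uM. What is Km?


Km = [S] * (Vmax - v) / v
Km = 151 * (116 - 28) / 28
Km = 474.5714 uM

474.5714 uM


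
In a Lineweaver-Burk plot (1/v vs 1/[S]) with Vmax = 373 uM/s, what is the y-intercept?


y-intercept = 1/Vmax
= 1/373
= 0.0027 s/uM

0.0027 s/uM


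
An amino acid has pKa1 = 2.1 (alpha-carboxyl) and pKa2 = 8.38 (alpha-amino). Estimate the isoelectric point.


pI = (pKa1 + pKa2) / 2
pI = (2.1 + 8.38) / 2
pI = 5.24

5.24


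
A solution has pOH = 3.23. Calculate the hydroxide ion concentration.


[OH-] = 10^(-pOH)
[OH-] = 10^(-3.23)
[OH-] = 5.888e-04 M

5.888e-04 M


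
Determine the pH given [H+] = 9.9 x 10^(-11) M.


pH = -log10([H+])
pH = -log10(9.9 x 10^(-11))
pH = 10.0044

10.0044


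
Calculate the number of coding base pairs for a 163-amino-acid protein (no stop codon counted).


Each amino acid = 1 codon = 3 bp
bp = 163 * 3 = 489 bp

489 bp


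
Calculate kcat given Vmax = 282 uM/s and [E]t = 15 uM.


kcat = Vmax / [E]t
kcat = 282 / 15
kcat = 18.8 s^-1

18.8 s^-1


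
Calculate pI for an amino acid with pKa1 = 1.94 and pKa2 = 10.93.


pI = (pKa1 + pKa2) / 2
pI = (1.94 + 10.93) / 2
pI = 6.435

6.435


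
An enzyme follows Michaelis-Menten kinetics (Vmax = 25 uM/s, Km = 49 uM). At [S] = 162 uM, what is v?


v = Vmax * [S] / (Km + [S])
v = 25 * 162 / (49 + 162)
v = 19.1943 uM/s

19.1943 uM/s


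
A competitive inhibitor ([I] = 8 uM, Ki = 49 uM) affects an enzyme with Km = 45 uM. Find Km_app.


Km_app = Km * (1 + [I]/Ki)
Km_app = 45 * (1 + 8/49)
Km_app = 52.3469 uM

52.3469 uM


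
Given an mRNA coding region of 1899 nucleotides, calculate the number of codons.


codons = nucleotides / 3
codons = 1899 / 3 = 633

633


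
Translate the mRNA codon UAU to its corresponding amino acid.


Standard genetic code lookup.
Codon UAU -> Tyr

Tyr


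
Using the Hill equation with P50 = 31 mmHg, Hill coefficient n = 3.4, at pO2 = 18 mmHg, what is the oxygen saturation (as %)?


Y = pO2^n / (P50^n + pO2^n)
Y = 18^3.4 / (31^3.4 + 18^3.4)
Y = 13.61%

13.61%


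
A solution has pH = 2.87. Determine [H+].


[H+] = 10^(-pH)
[H+] = 10^(-2.87)
[H+] = 0.0013 M

0.0013 M


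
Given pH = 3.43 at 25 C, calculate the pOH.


pOH = 14 - pH
pOH = 14 - 3.43
pOH = 10.57

10.57


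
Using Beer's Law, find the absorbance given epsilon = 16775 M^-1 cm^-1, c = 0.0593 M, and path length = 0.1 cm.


A = epsilon * c * l
A = 16775 * 0.0593 * 0.1
A = 99.4758

99.4758


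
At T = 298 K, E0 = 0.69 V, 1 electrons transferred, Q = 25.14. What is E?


E = E0 - (RT/nF) * ln(Q)
E = 0.69 - (8.314 * 298 / (1 * 96485)) * ln(25.14)
E = 0.6072 V

0.6072 V


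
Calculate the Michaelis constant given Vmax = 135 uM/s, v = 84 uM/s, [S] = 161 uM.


Km = [S] * (Vmax - v) / v
Km = 161 * (135 - 84) / 84
Km = 97.75 uM

97.75 uM


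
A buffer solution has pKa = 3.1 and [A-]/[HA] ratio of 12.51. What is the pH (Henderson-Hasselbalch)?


pH = pKa + log10([A-]/[HA])
pH = 3.1 + log10(12.51)
pH = 4.1973

4.1973


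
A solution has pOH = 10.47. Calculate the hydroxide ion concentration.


[OH-] = 10^(-pOH)
[OH-] = 10^(-10.47)
[OH-] = 3.388e-11 M

3.388e-11 M


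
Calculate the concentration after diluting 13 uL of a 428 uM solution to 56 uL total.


C2 = C1 * V1 / V2
C2 = 428 * 13 / 56
C2 = 99.3571 uM

99.3571 uM


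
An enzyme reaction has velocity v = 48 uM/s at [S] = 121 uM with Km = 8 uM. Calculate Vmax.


Vmax = v * (Km + [S]) / [S]
Vmax = 48 * (8 + 121) / 121
Vmax = 51.1736 uM/s

51.1736 uM/s


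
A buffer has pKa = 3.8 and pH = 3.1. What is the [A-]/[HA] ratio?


[A-]/[HA] = 10^(pH - pKa)
= 10^(3.1 - 3.8)
= 0.1995

0.1995


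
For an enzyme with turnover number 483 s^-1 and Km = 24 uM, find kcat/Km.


Catalytic efficiency = kcat / Km
= 483 / 24
= 20.125 uM^-1*s^-1

20.125 uM^-1*s^-1


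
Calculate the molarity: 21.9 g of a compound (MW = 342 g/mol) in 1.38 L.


C = (mass / MW) / volume
C = (21.9 / 342) / 1.38
C = 0.0464 M

0.0464 M


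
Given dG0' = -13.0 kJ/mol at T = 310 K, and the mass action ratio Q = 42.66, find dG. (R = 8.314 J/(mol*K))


dG = dG0' + RT * ln(Q) / 1000
dG = -13.0 + 8.314 * 310 * ln(42.66) / 1000
dG = -3.3266 kJ/mol

-3.3266 kJ/mol


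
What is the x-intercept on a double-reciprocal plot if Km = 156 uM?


x-intercept = -1/Km
= -1/156
= -0.0064 1/uM

-0.0064 1/uM


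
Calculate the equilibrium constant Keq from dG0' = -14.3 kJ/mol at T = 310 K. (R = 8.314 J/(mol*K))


Keq = exp(-dG0 * 1000 / (R * T))
Keq = exp(-(-14.3) * 1000 / (8.314 * 310))
Keq = 256.815

256.815


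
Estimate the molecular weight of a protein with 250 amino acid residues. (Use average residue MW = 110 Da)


MW = n_residues * 110 Da
MW = 250 * 110
MW = 27500 Da

27500 Da


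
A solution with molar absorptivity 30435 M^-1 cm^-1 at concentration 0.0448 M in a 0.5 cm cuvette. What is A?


A = epsilon * c * l
A = 30435 * 0.0448 * 0.5
A = 681.744

681.744


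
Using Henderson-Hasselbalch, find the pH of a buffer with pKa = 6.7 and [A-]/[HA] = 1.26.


pH = pKa + log10([A-]/[HA])
pH = 6.7 + log10(1.26)
pH = 6.8004

6.8004


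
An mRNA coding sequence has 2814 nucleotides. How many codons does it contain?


codons = nucleotides / 3
codons = 2814 / 3 = 938

938


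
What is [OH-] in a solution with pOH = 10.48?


[OH-] = 10^(-pOH)
[OH-] = 10^(-10.48)
[OH-] = 3.311e-11 M

3.311e-11 M


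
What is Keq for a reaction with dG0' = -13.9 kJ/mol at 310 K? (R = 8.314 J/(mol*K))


Keq = exp(-dG0 * 1000 / (R * T))
Keq = exp(-(-13.9) * 1000 / (8.314 * 310))
Keq = 219.8966

219.8966


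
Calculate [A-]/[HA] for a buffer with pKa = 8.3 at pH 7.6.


[A-]/[HA] = 10^(pH - pKa)
= 10^(7.6 - 8.3)
= 0.1995

0.1995


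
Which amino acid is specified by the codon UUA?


Standard genetic code lookup.
Codon UUA -> Leu

Leu


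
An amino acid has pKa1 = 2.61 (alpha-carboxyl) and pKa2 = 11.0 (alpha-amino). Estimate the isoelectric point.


pI = (pKa1 + pKa2) / 2
pI = (2.61 + 11.0) / 2
pI = 6.805

6.805


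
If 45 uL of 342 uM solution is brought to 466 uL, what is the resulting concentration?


C2 = C1 * V1 / V2
C2 = 342 * 45 / 466
C2 = 33.0258 uM

33.0258 uM


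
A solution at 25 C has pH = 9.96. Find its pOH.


pOH = 14 - pH
pOH = 14 - 9.96
pOH = 4.04

4.04


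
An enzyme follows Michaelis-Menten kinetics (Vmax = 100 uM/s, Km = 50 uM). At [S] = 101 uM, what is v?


v = Vmax * [S] / (Km + [S])
v = 100 * 101 / (50 + 101)
v = 66.8874 uM/s

66.8874 uM/s


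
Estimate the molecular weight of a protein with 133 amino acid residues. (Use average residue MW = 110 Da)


MW = n_residues * 110 Da
MW = 133 * 110
MW = 14630 Da

14630 Da


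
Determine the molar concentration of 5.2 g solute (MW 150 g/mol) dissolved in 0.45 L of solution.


C = (mass / MW) / volume
C = (5.2 / 150) / 0.45
C = 0.077 M

0.077 M


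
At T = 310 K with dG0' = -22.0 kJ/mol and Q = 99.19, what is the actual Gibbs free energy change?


dG = dG0' + RT * ln(Q) / 1000
dG = -22.0 + 8.314 * 310 * ln(99.19) / 1000
dG = -10.1519 kJ/mol

-10.1519 kJ/mol


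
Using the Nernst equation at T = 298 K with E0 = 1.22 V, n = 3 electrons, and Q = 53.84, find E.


E = E0 - (RT/nF) * ln(Q)
E = 1.22 - (8.314 * 298 / (3 * 96485)) * ln(53.84)
E = 1.1859 V

1.1859 V


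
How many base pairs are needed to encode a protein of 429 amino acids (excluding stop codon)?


Each amino acid = 1 codon = 3 bp
bp = 429 * 3 = 1287 bp

1287 bp


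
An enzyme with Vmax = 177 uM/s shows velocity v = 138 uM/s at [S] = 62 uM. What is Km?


Km = [S] * (Vmax - v) / v
Km = 62 * (177 - 138) / 138
Km = 17.5217 uM

17.5217 uM


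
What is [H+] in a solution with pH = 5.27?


[H+] = 10^(-pH)
[H+] = 10^(-5.27)
[H+] = 5.370e-06 M

5.370e-06 M


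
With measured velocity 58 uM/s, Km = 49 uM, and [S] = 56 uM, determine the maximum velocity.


Vmax = v * (Km + [S]) / [S]
Vmax = 58 * (49 + 56) / 56
Vmax = 108.75 uM/s

108.75 uM/s


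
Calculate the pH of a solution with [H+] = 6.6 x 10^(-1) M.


pH = -log10([H+])
pH = -log10(6.6 x 10^(-1))
pH = 0.1805

0.1805


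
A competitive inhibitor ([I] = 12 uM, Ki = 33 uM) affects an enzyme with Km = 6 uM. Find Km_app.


Km_app = Km * (1 + [I]/Ki)
Km_app = 6 * (1 + 12/33)
Km_app = 8.1818 uM

8.1818 uM


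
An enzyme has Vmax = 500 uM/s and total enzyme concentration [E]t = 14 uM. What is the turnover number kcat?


kcat = Vmax / [E]t
kcat = 500 / 14
kcat = 35.7143 s^-1

35.7143 s^-1


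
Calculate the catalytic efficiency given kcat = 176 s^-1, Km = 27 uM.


Catalytic efficiency = kcat / Km
= 176 / 27
= 6.5185 uM^-1*s^-1

6.5185 uM^-1*s^-1


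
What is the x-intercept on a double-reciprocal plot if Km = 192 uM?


x-intercept = -1/Km
= -1/192
= -0.0052 1/uM

-0.0052 1/uM


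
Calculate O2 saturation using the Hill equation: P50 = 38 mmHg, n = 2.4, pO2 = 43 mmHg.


Y = pO2^n / (P50^n + pO2^n)
Y = 43^2.4 / (38^2.4 + 43^2.4)
Y = 57.36%

57.36%


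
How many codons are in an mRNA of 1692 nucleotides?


codons = nucleotides / 3
codons = 1692 / 3 = 564

564


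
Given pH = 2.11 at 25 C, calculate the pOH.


pOH = 14 - pH
pOH = 14 - 2.11
pOH = 11.89

11.89


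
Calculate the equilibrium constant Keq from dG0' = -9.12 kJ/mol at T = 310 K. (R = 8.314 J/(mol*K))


Keq = exp(-dG0 * 1000 / (R * T))
Keq = exp(-(-9.12) * 1000 / (8.314 * 310))
Keq = 34.4164

34.4164


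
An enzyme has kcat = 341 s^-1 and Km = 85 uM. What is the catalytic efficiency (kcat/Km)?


Catalytic efficiency = kcat / Km
= 341 / 85
= 4.0118 uM^-1*s^-1

4.0118 uM^-1*s^-1


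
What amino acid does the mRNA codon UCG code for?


Standard genetic code lookup.
Codon UCG -> Ser

Ser


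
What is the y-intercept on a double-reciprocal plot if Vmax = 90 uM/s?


y-intercept = 1/Vmax
= 1/90
= 0.0111 s/uM

0.0111 s/uM


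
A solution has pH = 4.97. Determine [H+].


[H+] = 10^(-pH)
[H+] = 10^(-4.97)
[H+] = 1.072e-05 M

1.072e-05 M


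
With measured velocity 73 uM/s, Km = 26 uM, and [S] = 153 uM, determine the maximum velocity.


Vmax = v * (Km + [S]) / [S]
Vmax = 73 * (26 + 153) / 153
Vmax = 85.4052 uM/s

85.4052 uM/s


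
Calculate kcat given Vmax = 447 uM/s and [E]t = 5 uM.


kcat = Vmax / [E]t
kcat = 447 / 5
kcat = 89.4 s^-1

89.4 s^-1


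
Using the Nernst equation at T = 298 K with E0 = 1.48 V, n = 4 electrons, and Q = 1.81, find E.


E = E0 - (RT/nF) * ln(Q)
E = 1.48 - (8.314 * 298 / (4 * 96485)) * ln(1.81)
E = 1.4762 V

1.4762 V


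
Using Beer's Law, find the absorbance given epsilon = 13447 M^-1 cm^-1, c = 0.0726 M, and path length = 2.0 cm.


A = epsilon * c * l
A = 13447 * 0.0726 * 2.0
A = 1952.5044

1952.5044


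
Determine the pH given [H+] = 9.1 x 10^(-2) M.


pH = -log10([H+])
pH = -log10(9.1 x 10^(-2))
pH = 1.041

1.041


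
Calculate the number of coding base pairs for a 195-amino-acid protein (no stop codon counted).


Each amino acid = 1 codon = 3 bp
bp = 195 * 3 = 585 bp

585 bp


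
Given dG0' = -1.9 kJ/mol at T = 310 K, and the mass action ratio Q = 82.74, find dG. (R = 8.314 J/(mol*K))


dG = dG0' + RT * ln(Q) / 1000
dG = -1.9 + 8.314 * 310 * ln(82.74) / 1000
dG = 9.4808 kJ/mol

9.4808 kJ/mol


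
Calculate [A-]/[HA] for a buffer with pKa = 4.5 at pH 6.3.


[A-]/[HA] = 10^(pH - pKa)
= 10^(6.3 - 4.5)
= 63.0957

63.0957


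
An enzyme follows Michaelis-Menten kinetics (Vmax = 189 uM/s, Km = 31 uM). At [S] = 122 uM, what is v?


v = Vmax * [S] / (Km + [S])
v = 189 * 122 / (31 + 122)
v = 150.7059 uM/s

150.7059 uM/s


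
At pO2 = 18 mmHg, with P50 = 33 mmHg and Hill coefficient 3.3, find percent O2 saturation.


Y = pO2^n / (P50^n + pO2^n)
Y = 18^3.3 / (33^3.3 + 18^3.3)
Y = 11.92%

11.92%


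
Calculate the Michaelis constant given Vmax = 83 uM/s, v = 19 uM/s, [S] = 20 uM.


Km = [S] * (Vmax - v) / v
Km = 20 * (83 - 19) / 19
Km = 67.3684 uM

67.3684 uM


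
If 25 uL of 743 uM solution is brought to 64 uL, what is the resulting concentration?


C2 = C1 * V1 / V2
C2 = 743 * 25 / 64
C2 = 290.2344 uM

290.2344 uM


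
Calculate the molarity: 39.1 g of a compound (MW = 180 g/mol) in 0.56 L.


C = (mass / MW) / volume
C = (39.1 / 180) / 0.56
C = 0.3879 M

0.3879 M


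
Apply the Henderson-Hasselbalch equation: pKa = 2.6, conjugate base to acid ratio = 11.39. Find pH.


pH = pKa + log10([A-]/[HA])
pH = 2.6 + log10(11.39)
pH = 3.6565

3.6565


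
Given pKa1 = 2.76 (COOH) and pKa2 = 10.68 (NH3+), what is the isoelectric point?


pI = (pKa1 + pKa2) / 2
pI = (2.76 + 10.68) / 2
pI = 6.72

6.72


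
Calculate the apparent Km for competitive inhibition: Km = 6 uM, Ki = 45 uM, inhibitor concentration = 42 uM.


Km_app = Km * (1 + [I]/Ki)
Km_app = 6 * (1 + 42/45)
Km_app = 11.6 uM

11.6 uM


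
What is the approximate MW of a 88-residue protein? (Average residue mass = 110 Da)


MW = n_residues * 110 Da
MW = 88 * 110
MW = 9680 Da

9680 Da


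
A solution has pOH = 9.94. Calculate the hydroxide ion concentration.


[OH-] = 10^(-pOH)
[OH-] = 10^(-9.94)
[OH-] = 1.148e-10 M

1.148e-10 M


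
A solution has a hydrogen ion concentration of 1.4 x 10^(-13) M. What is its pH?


pH = -log10([H+])
pH = -log10(1.4 x 10^(-13))
pH = 12.8539

12.8539


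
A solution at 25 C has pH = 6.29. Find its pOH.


pOH = 14 - pH
pOH = 14 - 6.29
pOH = 7.71

7.71


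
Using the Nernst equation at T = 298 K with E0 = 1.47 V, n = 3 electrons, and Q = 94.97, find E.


E = E0 - (RT/nF) * ln(Q)
E = 1.47 - (8.314 * 298 / (3 * 96485)) * ln(94.97)
E = 1.431 V

1.431 V


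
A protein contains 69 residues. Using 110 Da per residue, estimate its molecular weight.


MW = n_residues * 110 Da
MW = 69 * 110
MW = 7590 Da

7590 Da


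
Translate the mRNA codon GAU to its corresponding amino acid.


Standard genetic code lookup.
Codon GAU -> Asp

Asp


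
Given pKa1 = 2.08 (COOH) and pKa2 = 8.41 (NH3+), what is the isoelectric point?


pI = (pKa1 + pKa2) / 2
pI = (2.08 + 8.41) / 2
pI = 5.245

5.245


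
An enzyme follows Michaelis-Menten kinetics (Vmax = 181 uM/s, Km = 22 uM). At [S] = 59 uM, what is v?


v = Vmax * [S] / (Km + [S])
v = 181 * 59 / (22 + 59)
v = 131.8395 uM/s

131.8395 uM/s


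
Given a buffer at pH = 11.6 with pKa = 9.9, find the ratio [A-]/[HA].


[A-]/[HA] = 10^(pH - pKa)
= 10^(11.6 - 9.9)
= 50.1187

50.1187


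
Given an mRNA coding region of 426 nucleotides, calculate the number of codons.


codons = nucleotides / 3
codons = 426 / 3 = 142

142


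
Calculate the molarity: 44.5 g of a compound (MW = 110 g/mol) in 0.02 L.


C = (mass / MW) / volume
C = (44.5 / 110) / 0.02
C = 20.2273 M

20.2273 M


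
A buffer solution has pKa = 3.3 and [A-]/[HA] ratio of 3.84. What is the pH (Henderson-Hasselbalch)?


pH = pKa + log10([A-]/[HA])
pH = 3.3 + log10(3.84)
pH = 3.8843

3.8843


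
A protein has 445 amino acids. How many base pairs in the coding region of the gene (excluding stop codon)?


Each amino acid = 1 codon = 3 bp
bp = 445 * 3 = 1335 bp

1335 bp


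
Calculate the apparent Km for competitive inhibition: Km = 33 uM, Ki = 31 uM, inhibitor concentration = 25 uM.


Km_app = Km * (1 + [I]/Ki)
Km_app = 33 * (1 + 25/31)
Km_app = 59.6129 uM

59.6129 uM


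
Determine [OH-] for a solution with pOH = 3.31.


[OH-] = 10^(-pOH)
[OH-] = 10^(-3.31)
[OH-] = 4.898e-04 M

4.898e-04 M


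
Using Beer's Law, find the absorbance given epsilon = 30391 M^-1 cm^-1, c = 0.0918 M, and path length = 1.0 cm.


A = epsilon * c * l
A = 30391 * 0.0918 * 1.0
A = 2789.8938

2789.8938


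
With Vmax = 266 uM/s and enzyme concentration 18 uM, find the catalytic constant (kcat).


kcat = Vmax / [E]t
kcat = 266 / 18
kcat = 14.7778 s^-1

14.7778 s^-1


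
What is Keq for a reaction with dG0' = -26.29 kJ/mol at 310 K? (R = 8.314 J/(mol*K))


Keq = exp(-dG0 * 1000 / (R * T))
Keq = exp(-(-26.29) * 1000 / (8.314 * 310))
Keq = 26915.0049

26915.0049


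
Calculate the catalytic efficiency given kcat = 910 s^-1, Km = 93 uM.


Catalytic efficiency = kcat / Km
= 910 / 93
= 9.7849 uM^-1*s^-1

9.7849 uM^-1*s^-1


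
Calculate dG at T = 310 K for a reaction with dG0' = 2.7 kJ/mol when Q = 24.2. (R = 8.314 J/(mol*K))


dG = dG0' + RT * ln(Q) / 1000
dG = 2.7 + 8.314 * 310 * ln(24.2) / 1000
dG = 10.9123 kJ/mol

10.9123 kJ/mol


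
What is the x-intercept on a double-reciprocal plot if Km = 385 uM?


x-intercept = -1/Km
= -1/385
= -0.0026 1/uM

-0.0026 1/uM


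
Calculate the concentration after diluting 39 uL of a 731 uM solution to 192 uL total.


C2 = C1 * V1 / V2
C2 = 731 * 39 / 192
C2 = 148.4844 uM

148.4844 uM


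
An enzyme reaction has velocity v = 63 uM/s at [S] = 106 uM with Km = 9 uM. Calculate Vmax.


Vmax = v * (Km + [S]) / [S]
Vmax = 63 * (9 + 106) / 106
Vmax = 68.3491 uM/s

68.3491 uM/s


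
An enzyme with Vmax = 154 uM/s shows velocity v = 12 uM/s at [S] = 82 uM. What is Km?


Km = [S] * (Vmax - v) / v
Km = 82 * (154 - 12) / 12
Km = 970.3333 uM

970.3333 uM


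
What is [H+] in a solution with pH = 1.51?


[H+] = 10^(-pH)
[H+] = 10^(-1.51)
[H+] = 0.0309 M

0.0309 M


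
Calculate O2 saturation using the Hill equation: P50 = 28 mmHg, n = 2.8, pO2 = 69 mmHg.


Y = pO2^n / (P50^n + pO2^n)
Y = 69^2.8 / (28^2.8 + 69^2.8)
Y = 92.59%

92.59%


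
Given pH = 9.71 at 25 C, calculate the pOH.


pOH = 14 - pH
pOH = 14 - 9.71
pOH = 4.29

4.29


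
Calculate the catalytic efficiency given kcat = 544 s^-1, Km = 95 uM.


Catalytic efficiency = kcat / Km
= 544 / 95
= 5.7263 uM^-1*s^-1

5.7263 uM^-1*s^-1


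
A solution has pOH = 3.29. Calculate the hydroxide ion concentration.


[OH-] = 10^(-pOH)
[OH-] = 10^(-3.29)
[OH-] = 5.129e-04 M

5.129e-04 M


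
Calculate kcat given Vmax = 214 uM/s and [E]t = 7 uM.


kcat = Vmax / [E]t
kcat = 214 / 7
kcat = 30.5714 s^-1

30.5714 s^-1


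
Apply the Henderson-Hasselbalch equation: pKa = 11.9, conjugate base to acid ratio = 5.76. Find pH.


pH = pKa + log10([A-]/[HA])
pH = 11.9 + log10(5.76)
pH = 12.6604

12.6604


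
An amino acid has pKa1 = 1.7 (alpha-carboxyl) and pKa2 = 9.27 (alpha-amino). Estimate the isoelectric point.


pI = (pKa1 + pKa2) / 2
pI = (1.7 + 9.27) / 2
pI = 5.485

5.485


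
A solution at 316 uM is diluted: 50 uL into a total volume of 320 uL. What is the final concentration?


C2 = C1 * V1 / V2
C2 = 316 * 50 / 320
C2 = 49.375 uM

49.375 uM


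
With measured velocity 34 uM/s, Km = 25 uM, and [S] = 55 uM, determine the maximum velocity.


Vmax = v * (Km + [S]) / [S]
Vmax = 34 * (25 + 55) / 55
Vmax = 49.4545 uM/s

49.4545 uM/s


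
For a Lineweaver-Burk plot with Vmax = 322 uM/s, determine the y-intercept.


y-intercept = 1/Vmax
= 1/322
= 0.0031 s/uM

0.0031 s/uM


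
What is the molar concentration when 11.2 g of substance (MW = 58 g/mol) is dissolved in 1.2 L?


C = (mass / MW) / volume
C = (11.2 / 58) / 1.2
C = 0.1609 M

0.1609 M


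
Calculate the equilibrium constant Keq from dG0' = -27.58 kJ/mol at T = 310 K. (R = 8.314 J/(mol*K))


Keq = exp(-dG0 * 1000 / (R * T))
Keq = exp(-(-27.58) * 1000 / (8.314 * 310))
Keq = 44398.2462

44398.2462


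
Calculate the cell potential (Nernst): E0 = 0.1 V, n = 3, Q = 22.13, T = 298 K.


E = E0 - (RT/nF) * ln(Q)
E = 0.1 - (8.314 * 298 / (3 * 96485)) * ln(22.13)
E = 0.0735 V

0.0735 V


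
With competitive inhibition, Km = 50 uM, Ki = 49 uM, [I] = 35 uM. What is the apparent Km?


Km_app = Km * (1 + [I]/Ki)
Km_app = 50 * (1 + 35/49)
Km_app = 85.7143 uM

85.7143 uM


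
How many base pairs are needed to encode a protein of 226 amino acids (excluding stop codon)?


Each amino acid = 1 codon = 3 bp
bp = 226 * 3 = 678 bp

678 bp


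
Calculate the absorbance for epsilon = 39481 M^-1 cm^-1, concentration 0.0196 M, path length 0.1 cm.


A = epsilon * c * l
A = 39481 * 0.0196 * 0.1
A = 77.3828

77.3828


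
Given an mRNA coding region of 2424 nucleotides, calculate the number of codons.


codons = nucleotides / 3
codons = 2424 / 3 = 808

808


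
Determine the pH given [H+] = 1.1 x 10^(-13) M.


pH = -log10([H+])
pH = -log10(1.1 x 10^(-13))
pH = 12.9586

12.9586


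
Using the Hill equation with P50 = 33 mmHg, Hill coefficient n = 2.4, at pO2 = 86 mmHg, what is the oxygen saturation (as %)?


Y = pO2^n / (P50^n + pO2^n)
Y = 86^2.4 / (33^2.4 + 86^2.4)
Y = 90.88%

90.88%


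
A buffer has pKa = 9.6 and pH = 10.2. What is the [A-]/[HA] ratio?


[A-]/[HA] = 10^(pH - pKa)
= 10^(10.2 - 9.6)
= 3.9811

3.9811


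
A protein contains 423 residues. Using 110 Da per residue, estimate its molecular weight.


MW = n_residues * 110 Da
MW = 423 * 110
MW = 46530 Da

46530 Da


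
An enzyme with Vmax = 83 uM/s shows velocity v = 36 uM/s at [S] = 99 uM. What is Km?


Km = [S] * (Vmax - v) / v
Km = 99 * (83 - 36) / 36
Km = 129.25 uM

129.25 uM


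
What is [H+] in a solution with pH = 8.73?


[H+] = 10^(-pH)
[H+] = 10^(-8.73)
[H+] = 1.862e-09 M

1.862e-09 M


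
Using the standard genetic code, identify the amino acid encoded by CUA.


Standard genetic code lookup.
Codon CUA -> Leu

Leu


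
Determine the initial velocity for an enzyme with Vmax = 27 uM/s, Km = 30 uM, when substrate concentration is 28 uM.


v = Vmax * [S] / (Km + [S])
v = 27 * 28 / (30 + 28)
v = 13.0345 uM/s

13.0345 uM/s


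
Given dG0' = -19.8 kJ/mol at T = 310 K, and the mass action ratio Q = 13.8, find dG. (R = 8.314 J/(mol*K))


dG = dG0' + RT * ln(Q) / 1000
dG = -19.8 + 8.314 * 310 * ln(13.8) / 1000
dG = -13.0353 kJ/mol

-13.0353 kJ/mol


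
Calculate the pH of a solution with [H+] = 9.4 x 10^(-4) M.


pH = -log10([H+])
pH = -log10(9.4 x 10^(-4))
pH = 3.0269

3.0269


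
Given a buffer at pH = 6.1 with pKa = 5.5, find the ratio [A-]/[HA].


[A-]/[HA] = 10^(pH - pKa)
= 10^(6.1 - 5.5)
= 3.9811

3.9811


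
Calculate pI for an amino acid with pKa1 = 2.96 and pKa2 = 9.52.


pI = (pKa1 + pKa2) / 2
pI = (2.96 + 9.52) / 2
pI = 6.24

6.24


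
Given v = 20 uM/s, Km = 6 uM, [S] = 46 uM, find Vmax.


Vmax = v * (Km + [S]) / [S]
Vmax = 20 * (6 + 46) / 46
Vmax = 22.6087 uM/s

22.6087 uM/s


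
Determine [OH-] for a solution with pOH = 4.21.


[OH-] = 10^(-pOH)
[OH-] = 10^(-4.21)
[OH-] = 6.166e-05 M

6.166e-05 M


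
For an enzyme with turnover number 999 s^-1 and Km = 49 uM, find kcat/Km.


Catalytic efficiency = kcat / Km
= 999 / 49
= 20.3878 uM^-1*s^-1

20.3878 uM^-1*s^-1


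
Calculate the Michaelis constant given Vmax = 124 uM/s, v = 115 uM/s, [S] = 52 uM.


Km = [S] * (Vmax - v) / v
Km = 52 * (124 - 115) / 115
Km = 4.0696 uM

4.0696 uM


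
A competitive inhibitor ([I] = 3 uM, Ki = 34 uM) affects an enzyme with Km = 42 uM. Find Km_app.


Km_app = Km * (1 + [I]/Ki)
Km_app = 42 * (1 + 3/34)
Km_app = 45.7059 uM

45.7059 uM


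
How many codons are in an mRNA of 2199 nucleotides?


codons = nucleotides / 3
codons = 2199 / 3 = 733

733


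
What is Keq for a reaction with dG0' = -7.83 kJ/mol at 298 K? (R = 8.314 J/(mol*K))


Keq = exp(-dG0 * 1000 / (R * T))
Keq = exp(-(-7.83) * 1000 / (8.314 * 298))
Keq = 23.5789

23.5789


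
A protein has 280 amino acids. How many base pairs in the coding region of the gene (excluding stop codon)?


Each amino acid = 1 codon = 3 bp
bp = 280 * 3 = 840 bp

840 bp


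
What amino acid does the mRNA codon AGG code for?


Standard genetic code lookup.
Codon AGG -> Arg

Arg


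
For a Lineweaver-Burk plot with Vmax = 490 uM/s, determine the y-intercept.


y-intercept = 1/Vmax
= 1/490
= 0.002 s/uM

0.002 s/uM


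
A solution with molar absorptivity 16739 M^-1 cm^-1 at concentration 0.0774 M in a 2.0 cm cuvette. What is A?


A = epsilon * c * l
A = 16739 * 0.0774 * 2.0
A = 2591.1972

2591.1972


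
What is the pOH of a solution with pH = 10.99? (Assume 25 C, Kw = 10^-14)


pOH = 14 - pH
pOH = 14 - 10.99
pOH = 3.01

3.01


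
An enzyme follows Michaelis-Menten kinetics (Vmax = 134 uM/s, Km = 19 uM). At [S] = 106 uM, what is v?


v = Vmax * [S] / (Km + [S])
v = 134 * 106 / (19 + 106)
v = 113.632 uM/s

113.632 uM/s


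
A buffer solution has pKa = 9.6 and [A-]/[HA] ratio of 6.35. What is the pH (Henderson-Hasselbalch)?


pH = pKa + log10([A-]/[HA])
pH = 9.6 + log10(6.35)
pH = 10.4028

10.4028


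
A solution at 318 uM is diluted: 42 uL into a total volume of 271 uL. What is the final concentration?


C2 = C1 * V1 / V2
C2 = 318 * 42 / 271
C2 = 49.2841 uM

49.2841 uM


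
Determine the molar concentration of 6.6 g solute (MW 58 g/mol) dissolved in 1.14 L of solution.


C = (mass / MW) / volume
C = (6.6 / 58) / 1.14
C = 0.0998 M

0.0998 M


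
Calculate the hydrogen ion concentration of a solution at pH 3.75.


[H+] = 10^(-pH)
[H+] = 10^(-3.75)
[H+] = 1.778e-04 M

1.778e-04 M


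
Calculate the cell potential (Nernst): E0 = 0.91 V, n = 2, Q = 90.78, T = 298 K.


E = E0 - (RT/nF) * ln(Q)
E = 0.91 - (8.314 * 298 / (2 * 96485)) * ln(90.78)
E = 0.8521 V

0.8521 V


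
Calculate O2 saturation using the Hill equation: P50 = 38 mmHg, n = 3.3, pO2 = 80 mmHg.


Y = pO2^n / (P50^n + pO2^n)
Y = 80^3.3 / (38^3.3 + 80^3.3)
Y = 92.1%

92.1%


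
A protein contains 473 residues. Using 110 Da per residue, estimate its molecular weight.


MW = n_residues * 110 Da
MW = 473 * 110
MW = 52030 Da

52030 Da


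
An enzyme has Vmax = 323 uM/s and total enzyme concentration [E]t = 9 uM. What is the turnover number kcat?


kcat = Vmax / [E]t
kcat = 323 / 9
kcat = 35.8889 s^-1

35.8889 s^-1


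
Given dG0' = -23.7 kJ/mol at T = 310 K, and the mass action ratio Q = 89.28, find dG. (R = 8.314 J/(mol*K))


dG = dG0' + RT * ln(Q) / 1000
dG = -23.7 + 8.314 * 310 * ln(89.28) / 1000
dG = -12.1232 kJ/mol

-12.1232 kJ/mol


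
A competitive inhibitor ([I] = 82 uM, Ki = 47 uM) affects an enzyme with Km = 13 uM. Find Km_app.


Km_app = Km * (1 + [I]/Ki)
Km_app = 13 * (1 + 82/47)
Km_app = 35.6809 uM

35.6809 uM


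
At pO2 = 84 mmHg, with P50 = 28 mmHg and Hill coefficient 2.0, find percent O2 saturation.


Y = pO2^n / (P50^n + pO2^n)
Y = 84^2.0 / (28^2.0 + 84^2.0)
Y = 90.0%

90.0%


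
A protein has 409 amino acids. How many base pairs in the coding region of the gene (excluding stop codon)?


Each amino acid = 1 codon = 3 bp
bp = 409 * 3 = 1227 bp

1227 bp


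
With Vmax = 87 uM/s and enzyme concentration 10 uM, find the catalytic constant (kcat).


kcat = Vmax / [E]t
kcat = 87 / 10
kcat = 8.7 s^-1

8.7 s^-1


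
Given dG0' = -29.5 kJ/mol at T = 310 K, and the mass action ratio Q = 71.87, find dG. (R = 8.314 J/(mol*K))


dG = dG0' + RT * ln(Q) / 1000
dG = -29.5 + 8.314 * 310 * ln(71.87) / 1000
dG = -18.4822 kJ/mol

-18.4822 kJ/mol


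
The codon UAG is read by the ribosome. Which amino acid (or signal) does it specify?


Standard genetic code lookup.
Codon UAG -> Stop

Stop


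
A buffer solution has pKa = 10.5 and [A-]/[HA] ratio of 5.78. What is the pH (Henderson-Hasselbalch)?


pH = pKa + log10([A-]/[HA])
pH = 10.5 + log10(5.78)
pH = 11.2619

11.2619


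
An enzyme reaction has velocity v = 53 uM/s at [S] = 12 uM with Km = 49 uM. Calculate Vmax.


Vmax = v * (Km + [S]) / [S]
Vmax = 53 * (49 + 12) / 12
Vmax = 269.4167 uM/s

269.4167 uM/s


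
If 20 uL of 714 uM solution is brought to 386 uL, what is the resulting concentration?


C2 = C1 * V1 / V2
C2 = 714 * 20 / 386
C2 = 36.9948 uM

36.9948 uM


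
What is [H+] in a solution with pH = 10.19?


[H+] = 10^(-pH)
[H+] = 10^(-10.19)
[H+] = 6.457e-11 M

6.457e-11 M


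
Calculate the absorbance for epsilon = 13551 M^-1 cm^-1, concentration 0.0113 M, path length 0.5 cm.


A = epsilon * c * l
A = 13551 * 0.0113 * 0.5
A = 76.5631

76.5631


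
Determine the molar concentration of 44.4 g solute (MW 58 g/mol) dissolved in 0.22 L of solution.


C = (mass / MW) / volume
C = (44.4 / 58) / 0.22
C = 3.4796 M

3.4796 M


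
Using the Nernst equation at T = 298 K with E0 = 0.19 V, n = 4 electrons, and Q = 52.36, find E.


E = E0 - (RT/nF) * ln(Q)
E = 0.19 - (8.314 * 298 / (4 * 96485)) * ln(52.36)
E = 0.1646 V

0.1646 V


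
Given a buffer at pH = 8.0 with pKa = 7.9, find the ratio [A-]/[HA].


[A-]/[HA] = 10^(pH - pKa)
= 10^(8.0 - 7.9)
= 1.2589

1.2589


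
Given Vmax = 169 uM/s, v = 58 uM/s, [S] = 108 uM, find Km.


Km = [S] * (Vmax - v) / v
Km = 108 * (169 - 58) / 58
Km = 206.6897 uM

206.6897 uM


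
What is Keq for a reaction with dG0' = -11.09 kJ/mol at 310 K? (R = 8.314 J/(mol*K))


Keq = exp(-dG0 * 1000 / (R * T))
Keq = exp(-(-11.09) * 1000 / (8.314 * 310))
Keq = 73.9128

73.9128


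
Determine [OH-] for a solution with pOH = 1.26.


[OH-] = 10^(-pOH)
[OH-] = 10^(-1.26)
[OH-] = 0.055 M

0.055 M


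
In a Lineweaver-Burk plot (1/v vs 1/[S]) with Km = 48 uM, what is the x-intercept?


x-intercept = -1/Km
= -1/48
= -0.0208 1/uM

-0.0208 1/uM


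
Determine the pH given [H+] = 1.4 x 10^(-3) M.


pH = -log10([H+])
pH = -log10(1.4 x 10^(-3))
pH = 2.8539

2.8539


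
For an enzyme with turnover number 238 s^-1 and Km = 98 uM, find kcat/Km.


Catalytic efficiency = kcat / Km
= 238 / 98
= 2.4286 uM^-1*s^-1

2.4286 uM^-1*s^-1


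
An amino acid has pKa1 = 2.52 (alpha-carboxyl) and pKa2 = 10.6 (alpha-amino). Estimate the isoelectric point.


pI = (pKa1 + pKa2) / 2
pI = (2.52 + 10.6) / 2
pI = 6.56

6.56


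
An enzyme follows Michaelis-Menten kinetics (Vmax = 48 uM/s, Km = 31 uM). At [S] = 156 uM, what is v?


v = Vmax * [S] / (Km + [S])
v = 48 * 156 / (31 + 156)
v = 40.0428 uM/s

40.0428 uM/s


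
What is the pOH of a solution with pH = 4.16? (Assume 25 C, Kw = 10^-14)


pOH = 14 - pH
pOH = 14 - 4.16
pOH = 9.84

9.84


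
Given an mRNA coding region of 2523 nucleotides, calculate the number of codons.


codons = nucleotides / 3
codons = 2523 / 3 = 841

841


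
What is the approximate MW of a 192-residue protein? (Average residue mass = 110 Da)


MW = n_residues * 110 Da
MW = 192 * 110
MW = 21120 Da

21120 Da


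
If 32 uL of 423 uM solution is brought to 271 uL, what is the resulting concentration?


C2 = C1 * V1 / V2
C2 = 423 * 32 / 271
C2 = 49.9483 uM

49.9483 uM


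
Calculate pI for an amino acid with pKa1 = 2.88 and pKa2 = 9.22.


pI = (pKa1 + pKa2) / 2
pI = (2.88 + 9.22) / 2
pI = 6.05

6.05


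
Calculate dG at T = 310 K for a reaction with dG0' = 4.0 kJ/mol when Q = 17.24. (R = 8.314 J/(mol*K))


dG = dG0' + RT * ln(Q) / 1000
dG = 4.0 + 8.314 * 310 * ln(17.24) / 1000
dG = 11.3383 kJ/mol

11.3383 kJ/mol


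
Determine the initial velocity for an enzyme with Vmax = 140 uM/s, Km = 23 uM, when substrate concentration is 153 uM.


v = Vmax * [S] / (Km + [S])
v = 140 * 153 / (23 + 153)
v = 121.7045 uM/s

121.7045 uM/s


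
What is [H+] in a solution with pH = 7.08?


[H+] = 10^(-pH)
[H+] = 10^(-7.08)
[H+] = 8.318e-08 M

8.318e-08 M


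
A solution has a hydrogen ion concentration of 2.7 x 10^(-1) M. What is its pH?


pH = -log10([H+])
pH = -log10(2.7 x 10^(-1))
pH = 0.5686

0.5686


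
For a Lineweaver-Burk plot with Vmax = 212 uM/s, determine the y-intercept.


y-intercept = 1/Vmax
= 1/212
= 0.0047 s/uM

0.0047 s/uM


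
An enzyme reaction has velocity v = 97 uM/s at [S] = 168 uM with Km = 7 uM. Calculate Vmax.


Vmax = v * (Km + [S]) / [S]
Vmax = 97 * (7 + 168) / 168
Vmax = 101.0417 uM/s

101.0417 uM/s


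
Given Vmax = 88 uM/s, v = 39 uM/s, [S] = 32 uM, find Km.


Km = [S] * (Vmax - v) / v
Km = 32 * (88 - 39) / 39
Km = 40.2051 uM

40.2051 uM


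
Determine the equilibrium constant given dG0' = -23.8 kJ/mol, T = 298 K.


Keq = exp(-dG0 * 1000 / (R * T))
Keq = exp(-(-23.8) * 1000 / (8.314 * 298))
Keq = 14856.2949

14856.2949


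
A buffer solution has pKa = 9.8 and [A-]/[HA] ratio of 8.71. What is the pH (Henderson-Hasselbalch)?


pH = pKa + log10([A-]/[HA])
pH = 9.8 + log10(8.71)
pH = 10.74

10.74


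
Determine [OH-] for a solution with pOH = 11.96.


[OH-] = 10^(-pOH)
[OH-] = 10^(-11.96)
[OH-] = 1.096e-12 M

1.096e-12 M


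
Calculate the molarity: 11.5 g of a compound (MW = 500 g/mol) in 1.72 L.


C = (mass / MW) / volume
C = (11.5 / 500) / 1.72
C = 0.0134 M

0.0134 M


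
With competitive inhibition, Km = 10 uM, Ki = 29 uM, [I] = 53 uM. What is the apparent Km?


Km_app = Km * (1 + [I]/Ki)
Km_app = 10 * (1 + 53/29)
Km_app = 28.2759 uM

28.2759 uM


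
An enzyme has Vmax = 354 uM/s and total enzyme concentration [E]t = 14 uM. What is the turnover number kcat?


kcat = Vmax / [E]t
kcat = 354 / 14
kcat = 25.2857 s^-1

25.2857 s^-1


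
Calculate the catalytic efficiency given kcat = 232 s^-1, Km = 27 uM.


Catalytic efficiency = kcat / Km
= 232 / 27
= 8.5926 uM^-1*s^-1

8.5926 uM^-1*s^-1


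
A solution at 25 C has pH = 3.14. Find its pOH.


pOH = 14 - pH
pOH = 14 - 3.14
pOH = 10.86

10.86


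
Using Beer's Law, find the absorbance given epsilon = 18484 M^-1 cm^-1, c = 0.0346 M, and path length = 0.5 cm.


A = epsilon * c * l
A = 18484 * 0.0346 * 0.5
A = 319.7732

319.7732


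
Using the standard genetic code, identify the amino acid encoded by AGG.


Standard genetic code lookup.
Codon AGG -> Arg

Arg


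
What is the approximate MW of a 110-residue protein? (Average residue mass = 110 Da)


MW = n_residues * 110 Da
MW = 110 * 110
MW = 12100 Da

12100 Da


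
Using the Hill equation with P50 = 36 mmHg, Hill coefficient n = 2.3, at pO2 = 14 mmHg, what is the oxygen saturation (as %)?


Y = pO2^n / (P50^n + pO2^n)
Y = 14^2.3 / (36^2.3 + 14^2.3)
Y = 10.23%

10.23%


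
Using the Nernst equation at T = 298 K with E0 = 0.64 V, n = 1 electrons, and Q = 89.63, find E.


E = E0 - (RT/nF) * ln(Q)
E = 0.64 - (8.314 * 298 / (1 * 96485)) * ln(89.63)
E = 0.5246 V

0.5246 V


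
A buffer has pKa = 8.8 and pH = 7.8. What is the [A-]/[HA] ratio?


[A-]/[HA] = 10^(pH - pKa)
= 10^(7.8 - 8.8)
= 0.1

0.1


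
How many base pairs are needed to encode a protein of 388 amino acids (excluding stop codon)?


Each amino acid = 1 codon = 3 bp
bp = 388 * 3 = 1164 bp

1164 bp


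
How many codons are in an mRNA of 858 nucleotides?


codons = nucleotides / 3
codons = 858 / 3 = 286

286


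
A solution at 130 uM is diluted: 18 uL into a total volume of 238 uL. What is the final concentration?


C2 = C1 * V1 / V2
C2 = 130 * 18 / 238
C2 = 9.8319 uM

9.8319 uM


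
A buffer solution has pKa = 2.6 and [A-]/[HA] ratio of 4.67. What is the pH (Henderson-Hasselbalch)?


pH = pKa + log10([A-]/[HA])
pH = 2.6 + log10(4.67)
pH = 3.2693

3.2693


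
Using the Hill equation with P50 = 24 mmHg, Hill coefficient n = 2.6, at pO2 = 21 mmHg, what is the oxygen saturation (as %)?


Y = pO2^n / (P50^n + pO2^n)
Y = 21^2.6 / (24^2.6 + 21^2.6)
Y = 41.41%

41.41%


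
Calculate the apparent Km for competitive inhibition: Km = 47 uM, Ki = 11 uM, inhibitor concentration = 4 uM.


Km_app = Km * (1 + [I]/Ki)
Km_app = 47 * (1 + 4/11)
Km_app = 64.0909 uM

64.0909 uM


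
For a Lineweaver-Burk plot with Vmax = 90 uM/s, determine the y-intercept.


y-intercept = 1/Vmax
= 1/90
= 0.0111 s/uM

0.0111 s/uM


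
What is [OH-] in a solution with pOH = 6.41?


[OH-] = 10^(-pOH)
[OH-] = 10^(-6.41)
[OH-] = 3.890e-07 M

3.890e-07 M


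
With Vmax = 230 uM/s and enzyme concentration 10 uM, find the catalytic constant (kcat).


kcat = Vmax / [E]t
kcat = 230 / 10
kcat = 23.0 s^-1

23.0 s^-1


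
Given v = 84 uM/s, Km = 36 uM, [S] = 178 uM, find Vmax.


Vmax = v * (Km + [S]) / [S]
Vmax = 84 * (36 + 178) / 178
Vmax = 100.9888 uM/s

100.9888 uM/s
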